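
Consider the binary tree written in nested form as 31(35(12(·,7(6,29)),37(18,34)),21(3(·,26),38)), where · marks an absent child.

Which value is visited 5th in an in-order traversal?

In-order visits the left subtree, then the node, then the right subtree.
At 31: go left to 35.
  At 35: go left to 12.
    At 12: no left child.
    Visit 12.
    At 12: go right to 7.
      At 7: go left to 6.
        6 is a leaf — visit 6.
      Visit 7.
      At 7: go right to 29.
        29 is a leaf — visit 29.
  Visit 35.
  At 35: go right to 37.
    At 37: go left to 18.
      18 is a leaf — visit 18.
    Visit 37.
    At 37: go right to 34.
      34 is a leaf — visit 34.
Visit 31.
At 31: go right to 21.
  At 21: go left to 3.
    At 3: no left child.
    Visit 3.
    At 3: go right to 26.
      26 is a leaf — visit 26.
  Visit 21.
  At 21: go right to 38.
    38 is a leaf — visit 38.
Full in-order sequence: 12, 6, 7, 29, 35, 18, 37, 34, 31, 3, 26, 21, 38.

35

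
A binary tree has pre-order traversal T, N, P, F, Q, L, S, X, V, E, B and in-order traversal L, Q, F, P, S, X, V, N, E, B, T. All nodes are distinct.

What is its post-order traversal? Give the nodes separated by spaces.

L Q F V X S P B E N T

The first element of pre-order is the root; it splits in-order into left and right subtrees.
Root T: left subtree has 10 nodes {L, Q, F, P, S, X, V, N, E, B}, right has 0 { }.
  Root N: left subtree has 7 nodes {L, Q, F, P, S, X, V}, right has 2 {E, B}.
    Root P: left subtree has 3 nodes {L, Q, F}, right has 3 {S, X, V}.
      Root F: left subtree has 2 nodes {L, Q}, right has 0 { }.
        Root Q: left subtree has 1 node {L}, right has 0 { }.
      Root S: left subtree has 0 nodes { }, right has 2 {X, V}.
        Root X: left subtree has 0 nodes { }, right has 1 {V}.
    Root E: left subtree has 0 nodes { }, right has 1 {B}.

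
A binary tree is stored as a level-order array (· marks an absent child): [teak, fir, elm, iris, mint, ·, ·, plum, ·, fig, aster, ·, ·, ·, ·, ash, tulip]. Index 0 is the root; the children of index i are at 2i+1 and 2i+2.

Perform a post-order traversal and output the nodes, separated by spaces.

ash tulip plum iris fig aster mint fir elm teak

Post-order visits the left subtree, then the right subtree, then the node.
At teak: go left to fir.
  At fir: go left to iris.
    At iris: go left to plum.
      At plum: go left to ash.
        ash is a leaf — visit ash.
      At plum: go right to tulip.
        tulip is a leaf — visit tulip.
      Visit plum.
    At iris: no right child.
    Visit iris.
  At fir: go right to mint.
    At mint: go left to fig.
      fig is a leaf — visit fig.
    At mint: go right to aster.
      aster is a leaf — visit aster.
    Visit mint.
  Visit fir.
At teak: go right to elm.
  elm is a leaf — visit elm.
Visit teak.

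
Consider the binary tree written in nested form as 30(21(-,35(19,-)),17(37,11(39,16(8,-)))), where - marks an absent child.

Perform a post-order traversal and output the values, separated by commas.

Post-order visits the left subtree, then the right subtree, then the node.
At 30: go left to 21.
  At 21: no left child.
  At 21: go right to 35.
    At 35: go left to 19.
      19 is a leaf — visit 19.
    At 35: no right child.
    Visit 35.
  Visit 21.
At 30: go right to 17.
  At 17: go left to 37.
    37 is a leaf — visit 37.
  At 17: go right to 11.
    At 11: go left to 39.
      39 is a leaf — visit 39.
    At 11: go right to 16.
      At 16: go left to 8.
        8 is a leaf — visit 8.
      At 16: no right child.
      Visit 16.
    Visit 11.
  Visit 17.
Visit 30.

19, 35, 21, 37, 39, 8, 16, 11, 17, 30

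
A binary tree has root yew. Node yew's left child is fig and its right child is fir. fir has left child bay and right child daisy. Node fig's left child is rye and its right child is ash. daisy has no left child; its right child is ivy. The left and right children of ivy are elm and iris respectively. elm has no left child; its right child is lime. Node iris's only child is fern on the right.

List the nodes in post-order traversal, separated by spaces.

rye ash fig bay lime elm fern iris ivy daisy fir yew

Post-order visits the left subtree, then the right subtree, then the node.
At yew: go left to fig.
  At fig: go left to rye.
    rye is a leaf — visit rye.
  At fig: go right to ash.
    ash is a leaf — visit ash.
  Visit fig.
At yew: go right to fir.
  At fir: go left to bay.
    bay is a leaf — visit bay.
  At fir: go right to daisy.
    At daisy: no left child.
    At daisy: go right to ivy.
      At ivy: go left to elm.
        At elm: no left child.
        At elm: go right to lime.
          lime is a leaf — visit lime.
        Visit elm.
      At ivy: go right to iris.
        At iris: no left child.
        At iris: go right to fern.
          fern is a leaf — visit fern.
        Visit iris.
      Visit ivy.
    Visit daisy.
  Visit fir.
Visit yew.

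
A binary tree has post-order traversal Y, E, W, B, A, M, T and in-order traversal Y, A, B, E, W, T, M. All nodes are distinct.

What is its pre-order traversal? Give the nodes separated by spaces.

The last element of post-order is the root; it splits in-order into left and right subtrees.
Root T: left subtree has 5 nodes {Y, A, B, E, W}, right has 1 {M}.
  Root A: left subtree has 1 node {Y}, right has 3 {B, E, W}.
    Root B: left subtree has 0 nodes { }, right has 2 {E, W}.
      Root W: left subtree has 1 node {E}, right has 0 { }.

T A Y B W E M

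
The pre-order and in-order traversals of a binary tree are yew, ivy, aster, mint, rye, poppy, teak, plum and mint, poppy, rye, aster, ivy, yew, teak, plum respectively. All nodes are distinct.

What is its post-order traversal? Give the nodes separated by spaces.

The first element of pre-order is the root; it splits in-order into left and right subtrees.
Root yew: left subtree has 5 nodes {mint, poppy, rye, aster, ivy}, right has 2 {teak, plum}.
  Root ivy: left subtree has 4 nodes {mint, poppy, rye, aster}, right has 0 { }.
    Root aster: left subtree has 3 nodes {mint, poppy, rye}, right has 0 { }.
      Root mint: left subtree has 0 nodes { }, right has 2 {poppy, rye}.
        Root rye: left subtree has 1 node {poppy}, right has 0 { }.
  Root teak: left subtree has 0 nodes { }, right has 1 {plum}.

poppy rye mint aster ivy plum teak yew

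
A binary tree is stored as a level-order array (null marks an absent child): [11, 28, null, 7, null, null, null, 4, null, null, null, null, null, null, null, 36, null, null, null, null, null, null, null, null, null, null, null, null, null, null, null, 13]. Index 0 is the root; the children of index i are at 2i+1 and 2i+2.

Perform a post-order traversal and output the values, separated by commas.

Post-order visits the left subtree, then the right subtree, then the node.
At 11: go left to 28.
  At 28: go left to 7.
    At 7: go left to 4.
      At 4: go left to 36.
        At 36: go left to 13.
          13 is a leaf — visit 13.
        At 36: no right child.
        Visit 36.
      At 4: no right child.
      Visit 4.
    At 7: no right child.
    Visit 7.
  At 28: no right child.
  Visit 28.
At 11: no right child.
Visit 11.

13, 36, 4, 7, 28, 11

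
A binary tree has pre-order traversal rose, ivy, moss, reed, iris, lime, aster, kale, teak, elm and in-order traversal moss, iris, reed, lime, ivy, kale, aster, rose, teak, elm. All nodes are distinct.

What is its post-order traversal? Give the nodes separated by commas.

The first element of pre-order is the root; it splits in-order into left and right subtrees.
Root rose: left subtree has 7 nodes {moss, iris, reed, lime, ivy, kale, aster}, right has 2 {teak, elm}.
  Root ivy: left subtree has 4 nodes {moss, iris, reed, lime}, right has 2 {kale, aster}.
    Root moss: left subtree has 0 nodes { }, right has 3 {iris, reed, lime}.
      Root reed: left subtree has 1 node {iris}, right has 1 {lime}.
    Root aster: left subtree has 1 node {kale}, right has 0 { }.
  Root teak: left subtree has 0 nodes { }, right has 1 {elm}.

iris, lime, reed, moss, kale, aster, ivy, elm, teak, rose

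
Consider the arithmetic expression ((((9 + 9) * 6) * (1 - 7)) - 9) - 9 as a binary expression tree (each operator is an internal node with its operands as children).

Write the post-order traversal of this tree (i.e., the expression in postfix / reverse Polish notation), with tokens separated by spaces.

Post-order on an expression tree gives postfix notation: for each operator, emit left operand, right operand, then the operator.

9 9 + 6 * 1 7 - * 9 - 9 -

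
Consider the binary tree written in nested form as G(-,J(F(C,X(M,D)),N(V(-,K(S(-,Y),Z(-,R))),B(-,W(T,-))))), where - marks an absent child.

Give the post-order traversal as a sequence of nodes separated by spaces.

Post-order visits the left subtree, then the right subtree, then the node.
At G: no left child.
At G: go right to J.
  At J: go left to F.
    At F: go left to C.
      C is a leaf — visit C.
    At F: go right to X.
      At X: go left to M.
        M is a leaf — visit M.
      At X: go right to D.
        D is a leaf — visit D.
      Visit X.
    Visit F.
  At J: go right to N.
    At N: go left to V.
      At V: no left child.
      At V: go right to K.
        At K: go left to S.
          At S: no left child.
          At S: go right to Y.
            Y is a leaf — visit Y.
          Visit S.
        At K: go right to Z.
          At Z: no left child.
          At Z: go right to R.
            R is a leaf — visit R.
          Visit Z.
        Visit K.
      Visit V.
    At N: go right to B.
      At B: no left child.
      At B: go right to W.
        At W: go left to T.
          T is a leaf — visit T.
        At W: no right child.
        Visit W.
      Visit B.
    Visit N.
  Visit J.
Visit G.

C M D X F Y S R Z K V T W B N J G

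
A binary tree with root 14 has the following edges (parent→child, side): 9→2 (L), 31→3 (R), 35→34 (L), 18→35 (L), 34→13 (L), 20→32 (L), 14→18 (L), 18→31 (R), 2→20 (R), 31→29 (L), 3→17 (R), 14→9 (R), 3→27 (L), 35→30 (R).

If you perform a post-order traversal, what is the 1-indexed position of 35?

Post-order visits the left subtree, then the right subtree, then the node.
At 14: go left to 18.
  At 18: go left to 35.
    At 35: go left to 34.
      At 34: go left to 13.
        13 is a leaf — visit 13.
      At 34: no right child.
      Visit 34.
    At 35: go right to 30.
      30 is a leaf — visit 30.
    Visit 35.
  At 18: go right to 31.
    At 31: go left to 29.
      29 is a leaf — visit 29.
    At 31: go right to 3.
      At 3: go left to 27.
        27 is a leaf — visit 27.
      At 3: go right to 17.
        17 is a leaf — visit 17.
      Visit 3.
    Visit 31.
  Visit 18.
At 14: go right to 9.
  At 9: go left to 2.
    At 2: no left child.
    At 2: go right to 20.
      At 20: go left to 32.
        32 is a leaf — visit 32.
      At 20: no right child.
      Visit 20.
    Visit 2.
  At 9: no right child.
  Visit 9.
Visit 14.
Full post-order sequence: 13, 34, 30, 35, 29, 27, 17, 3, 31, 18, 32, 20, 2, 9, 14.

4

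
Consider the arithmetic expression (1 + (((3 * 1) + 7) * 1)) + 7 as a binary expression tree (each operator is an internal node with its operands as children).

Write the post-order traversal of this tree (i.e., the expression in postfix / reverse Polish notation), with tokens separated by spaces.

1 3 1 * 7 + 1 * + 7 +

Post-order on an expression tree gives postfix notation: for each operator, emit left operand, right operand, then the operator.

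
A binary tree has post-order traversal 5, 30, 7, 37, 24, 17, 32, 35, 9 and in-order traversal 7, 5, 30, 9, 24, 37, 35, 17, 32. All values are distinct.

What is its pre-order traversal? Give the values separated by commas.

9, 7, 30, 5, 35, 24, 37, 32, 17

The last element of post-order is the root; it splits in-order into left and right subtrees.
Root 9: left subtree has 3 nodes {7, 5, 30}, right has 5 {24, 37, 35, 17, 32}.
  Root 7: left subtree has 0 nodes { }, right has 2 {5, 30}.
    Root 30: left subtree has 1 node {5}, right has 0 { }.
  Root 35: left subtree has 2 nodes {24, 37}, right has 2 {17, 32}.
    Root 24: left subtree has 0 nodes { }, right has 1 {37}.
    Root 32: left subtree has 1 node {17}, right has 0 { }.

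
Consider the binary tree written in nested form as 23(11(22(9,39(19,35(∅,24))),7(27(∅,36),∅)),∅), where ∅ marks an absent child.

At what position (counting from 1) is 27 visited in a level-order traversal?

Level-order visits nodes level by level from the root, left to right within each level.
Level 0: 23
Level 1: 11
Level 2: 22, 7
Level 3: 9, 39, 27
Level 4: 19, 35, 36
Level 5: 24
Full level-order sequence: 23, 11, 22, 7, 9, 39, 27, 19, 35, 36, 24.

7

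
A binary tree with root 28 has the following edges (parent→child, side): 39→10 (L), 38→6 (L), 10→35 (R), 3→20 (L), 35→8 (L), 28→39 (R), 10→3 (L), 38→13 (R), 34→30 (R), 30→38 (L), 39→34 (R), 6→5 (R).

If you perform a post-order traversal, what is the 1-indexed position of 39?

Post-order visits the left subtree, then the right subtree, then the node.
At 28: no left child.
At 28: go right to 39.
  At 39: go left to 10.
    At 10: go left to 3.
      At 3: go left to 20.
        20 is a leaf — visit 20.
      At 3: no right child.
      Visit 3.
    At 10: go right to 35.
      At 35: go left to 8.
        8 is a leaf — visit 8.
      At 35: no right child.
      Visit 35.
    Visit 10.
  At 39: go right to 34.
    At 34: no left child.
    At 34: go right to 30.
      At 30: go left to 38.
        At 38: go left to 6.
          At 6: no left child.
          At 6: go right to 5.
            5 is a leaf — visit 5.
          Visit 6.
        At 38: go right to 13.
          13 is a leaf — visit 13.
        Visit 38.
      At 30: no right child.
      Visit 30.
    Visit 34.
  Visit 39.
Visit 28.
Full post-order sequence: 20, 3, 8, 35, 10, 5, 6, 13, 38, 30, 34, 39, 28.

12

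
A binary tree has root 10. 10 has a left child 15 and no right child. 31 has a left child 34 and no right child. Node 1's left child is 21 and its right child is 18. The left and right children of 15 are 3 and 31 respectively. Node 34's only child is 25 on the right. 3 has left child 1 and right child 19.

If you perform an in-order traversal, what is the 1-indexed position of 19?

In-order visits the left subtree, then the node, then the right subtree.
At 10: go left to 15.
  At 15: go left to 3.
    At 3: go left to 1.
      At 1: go left to 21.
        21 is a leaf — visit 21.
      Visit 1.
      At 1: go right to 18.
        18 is a leaf — visit 18.
    Visit 3.
    At 3: go right to 19.
      19 is a leaf — visit 19.
  Visit 15.
  At 15: go right to 31.
    At 31: go left to 34.
      At 34: no left child.
      Visit 34.
      At 34: go right to 25.
        25 is a leaf — visit 25.
    Visit 31.
    At 31: no right child.
Visit 10.
At 10: no right child.
Full in-order sequence: 21, 1, 18, 3, 19, 15, 34, 25, 31, 10.

5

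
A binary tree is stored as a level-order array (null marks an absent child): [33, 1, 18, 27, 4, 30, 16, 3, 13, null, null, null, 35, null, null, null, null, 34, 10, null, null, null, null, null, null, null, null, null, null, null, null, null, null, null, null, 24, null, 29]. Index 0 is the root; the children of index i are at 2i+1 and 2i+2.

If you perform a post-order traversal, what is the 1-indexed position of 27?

7

Post-order visits the left subtree, then the right subtree, then the node.
At 33: go left to 1.
  At 1: go left to 27.
    At 27: go left to 3.
      3 is a leaf — visit 3.
    At 27: go right to 13.
      At 13: go left to 34.
        At 34: go left to 24.
          24 is a leaf — visit 24.
        At 34: no right child.
        Visit 34.
      At 13: go right to 10.
        At 10: go left to 29.
          29 is a leaf — visit 29.
        At 10: no right child.
        Visit 10.
      Visit 13.
    Visit 27.
  At 1: go right to 4.
    4 is a leaf — visit 4.
  Visit 1.
At 33: go right to 18.
  At 18: go left to 30.
    At 30: no left child.
    At 30: go right to 35.
      35 is a leaf — visit 35.
    Visit 30.
  At 18: go right to 16.
    16 is a leaf — visit 16.
  Visit 18.
Visit 33.
Full post-order sequence: 3, 24, 34, 29, 10, 13, 27, 4, 1, 35, 30, 16, 18, 33.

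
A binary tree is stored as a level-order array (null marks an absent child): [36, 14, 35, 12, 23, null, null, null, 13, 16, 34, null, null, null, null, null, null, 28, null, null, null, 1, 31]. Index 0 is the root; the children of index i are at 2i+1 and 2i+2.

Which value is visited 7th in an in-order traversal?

1

In-order visits the left subtree, then the node, then the right subtree.
At 36: go left to 14.
  At 14: go left to 12.
    At 12: no left child.
    Visit 12.
    At 12: go right to 13.
      At 13: go left to 28.
        28 is a leaf — visit 28.
      Visit 13.
      At 13: no right child.
  Visit 14.
  At 14: go right to 23.
    At 23: go left to 16.
      16 is a leaf — visit 16.
    Visit 23.
    At 23: go right to 34.
      At 34: go left to 1.
        1 is a leaf — visit 1.
      Visit 34.
      At 34: go right to 31.
        31 is a leaf — visit 31.
Visit 36.
At 36: go right to 35.
  35 is a leaf — visit 35.
Full in-order sequence: 12, 28, 13, 14, 16, 23, 1, 34, 31, 36, 35.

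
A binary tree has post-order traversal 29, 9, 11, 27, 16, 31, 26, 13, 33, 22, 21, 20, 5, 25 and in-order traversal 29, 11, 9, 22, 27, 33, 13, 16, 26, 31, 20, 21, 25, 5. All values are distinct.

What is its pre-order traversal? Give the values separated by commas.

25, 20, 22, 11, 29, 9, 33, 27, 13, 26, 16, 31, 21, 5

The last element of post-order is the root; it splits in-order into left and right subtrees.
Root 25: left subtree has 12 nodes {29, 11, 9, 22, 27, 33, 13, 16, 26, 31, 20, 21}, right has 1 {5}.
  Root 20: left subtree has 10 nodes {29, 11, 9, 22, 27, 33, 13, 16, 26, 31}, right has 1 {21}.
    Root 22: left subtree has 3 nodes {29, 11, 9}, right has 6 {27, 33, 13, 16, 26, 31}.
      Root 11: left subtree has 1 node {29}, right has 1 {9}.
      Root 33: left subtree has 1 node {27}, right has 4 {13, 16, 26, 31}.
        Root 13: left subtree has 0 nodes { }, right has 3 {16, 26, 31}.
          Root 26: left subtree has 1 node {16}, right has 1 {31}.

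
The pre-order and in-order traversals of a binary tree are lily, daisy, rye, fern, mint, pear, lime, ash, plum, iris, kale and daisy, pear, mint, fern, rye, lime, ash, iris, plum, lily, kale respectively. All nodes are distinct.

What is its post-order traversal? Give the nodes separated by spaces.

pear mint fern iris plum ash lime rye daisy kale lily

The first element of pre-order is the root; it splits in-order into left and right subtrees.
Root lily: left subtree has 9 nodes {daisy, pear, mint, fern, rye, lime, ash, iris, plum}, right has 1 {kale}.
  Root daisy: left subtree has 0 nodes { }, right has 8 {pear, mint, fern, rye, lime, ash, iris, plum}.
    Root rye: left subtree has 3 nodes {pear, mint, fern}, right has 4 {lime, ash, iris, plum}.
      Root fern: left subtree has 2 nodes {pear, mint}, right has 0 { }.
        Root mint: left subtree has 1 node {pear}, right has 0 { }.
      Root lime: left subtree has 0 nodes { }, right has 3 {ash, iris, plum}.
        Root ash: left subtree has 0 nodes { }, right has 2 {iris, plum}.
          Root plum: left subtree has 1 node {iris}, right has 0 { }.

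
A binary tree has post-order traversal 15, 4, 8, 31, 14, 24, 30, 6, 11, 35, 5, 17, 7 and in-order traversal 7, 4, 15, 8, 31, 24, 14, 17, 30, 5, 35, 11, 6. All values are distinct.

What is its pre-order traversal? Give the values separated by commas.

7, 17, 24, 31, 8, 4, 15, 14, 5, 30, 35, 11, 6

The last element of post-order is the root; it splits in-order into left and right subtrees.
Root 7: left subtree has 0 nodes { }, right has 12 {4, 15, 8, 31, 24, 14, 17, 30, 5, 35, 11, 6}.
  Root 17: left subtree has 6 nodes {4, 15, 8, 31, 24, 14}, right has 5 {30, 5, 35, 11, 6}.
    Root 24: left subtree has 4 nodes {4, 15, 8, 31}, right has 1 {14}.
      Root 31: left subtree has 3 nodes {4, 15, 8}, right has 0 { }.
        Root 8: left subtree has 2 nodes {4, 15}, right has 0 { }.
          Root 4: left subtree has 0 nodes { }, right has 1 {15}.
    Root 5: left subtree has 1 node {30}, right has 3 {35, 11, 6}.
      Root 35: left subtree has 0 nodes { }, right has 2 {11, 6}.
        Root 11: left subtree has 0 nodes { }, right has 1 {6}.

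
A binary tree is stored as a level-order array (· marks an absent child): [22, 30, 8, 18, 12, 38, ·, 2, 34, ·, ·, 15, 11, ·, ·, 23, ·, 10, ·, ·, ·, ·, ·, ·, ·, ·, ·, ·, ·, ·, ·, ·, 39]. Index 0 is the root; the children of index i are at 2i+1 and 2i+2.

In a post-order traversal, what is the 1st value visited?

39

Post-order visits the left subtree, then the right subtree, then the node.
At 22: go left to 30.
  At 30: go left to 18.
    At 18: go left to 2.
      At 2: go left to 23.
        At 23: no left child.
        At 23: go right to 39.
          39 is a leaf — visit 39.
        Visit 23.
      At 2: no right child.
      Visit 2.
    At 18: go right to 34.
      At 34: go left to 10.
        10 is a leaf — visit 10.
      At 34: no right child.
      Visit 34.
    Visit 18.
  At 30: go right to 12.
    12 is a leaf — visit 12.
  Visit 30.
At 22: go right to 8.
  At 8: go left to 38.
    At 38: go left to 15.
      15 is a leaf — visit 15.
    At 38: go right to 11.
      11 is a leaf — visit 11.
    Visit 38.
  At 8: no right child.
  Visit 8.
Visit 22.
Full post-order sequence: 39, 23, 2, 10, 34, 18, 12, 30, 15, 11, 38, 8, 22.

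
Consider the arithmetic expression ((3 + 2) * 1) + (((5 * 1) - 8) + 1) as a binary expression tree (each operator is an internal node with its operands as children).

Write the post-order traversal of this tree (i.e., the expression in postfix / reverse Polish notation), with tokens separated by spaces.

3 2 + 1 * 5 1 * 8 - 1 + +

Post-order on an expression tree gives postfix notation: for each operator, emit left operand, right operand, then the operator.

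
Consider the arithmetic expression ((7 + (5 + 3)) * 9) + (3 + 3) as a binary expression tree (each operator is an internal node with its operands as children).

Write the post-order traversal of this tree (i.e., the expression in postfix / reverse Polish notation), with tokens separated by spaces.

Post-order on an expression tree gives postfix notation: for each operator, emit left operand, right operand, then the operator.

7 5 3 + + 9 * 3 3 + +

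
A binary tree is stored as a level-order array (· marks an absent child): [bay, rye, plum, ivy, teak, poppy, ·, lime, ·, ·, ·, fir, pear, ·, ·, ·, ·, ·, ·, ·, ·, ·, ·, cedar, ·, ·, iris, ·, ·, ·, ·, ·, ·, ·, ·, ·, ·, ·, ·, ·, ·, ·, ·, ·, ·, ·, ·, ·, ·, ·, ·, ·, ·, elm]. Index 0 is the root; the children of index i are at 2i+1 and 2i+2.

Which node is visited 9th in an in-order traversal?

pear

In-order visits the left subtree, then the node, then the right subtree.
At bay: go left to rye.
  At rye: go left to ivy.
    At ivy: go left to lime.
      lime is a leaf — visit lime.
    Visit ivy.
    At ivy: no right child.
  Visit rye.
  At rye: go right to teak.
    teak is a leaf — visit teak.
Visit bay.
At bay: go right to plum.
  At plum: go left to poppy.
    At poppy: go left to fir.
      At fir: go left to cedar.
        cedar is a leaf — visit cedar.
      Visit fir.
      At fir: no right child.
    Visit poppy.
    At poppy: go right to pear.
      At pear: no left child.
      Visit pear.
      At pear: go right to iris.
        At iris: go left to elm.
          elm is a leaf — visit elm.
        Visit iris.
        At iris: no right child.
  Visit plum.
  At plum: no right child.
Full in-order sequence: lime, ivy, rye, teak, bay, cedar, fir, poppy, pear, elm, iris, plum.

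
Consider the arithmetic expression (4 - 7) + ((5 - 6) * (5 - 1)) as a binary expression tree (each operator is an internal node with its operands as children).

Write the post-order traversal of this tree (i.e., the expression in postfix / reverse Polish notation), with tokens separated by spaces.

4 7 - 5 6 - 5 1 - * +

Post-order on an expression tree gives postfix notation: for each operator, emit left operand, right operand, then the operator.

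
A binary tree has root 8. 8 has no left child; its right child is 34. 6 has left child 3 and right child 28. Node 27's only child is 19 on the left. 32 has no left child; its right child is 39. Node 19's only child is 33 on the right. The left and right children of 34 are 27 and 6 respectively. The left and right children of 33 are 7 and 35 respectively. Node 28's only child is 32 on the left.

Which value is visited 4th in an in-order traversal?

In-order visits the left subtree, then the node, then the right subtree.
At 8: no left child.
Visit 8.
At 8: go right to 34.
  At 34: go left to 27.
    At 27: go left to 19.
      At 19: no left child.
      Visit 19.
      At 19: go right to 33.
        At 33: go left to 7.
          7 is a leaf — visit 7.
        Visit 33.
        At 33: go right to 35.
          35 is a leaf — visit 35.
    Visit 27.
    At 27: no right child.
  Visit 34.
  At 34: go right to 6.
    At 6: go left to 3.
      3 is a leaf — visit 3.
    Visit 6.
    At 6: go right to 28.
      At 28: go left to 32.
        At 32: no left child.
        Visit 32.
        At 32: go right to 39.
          39 is a leaf — visit 39.
      Visit 28.
      At 28: no right child.
Full in-order sequence: 8, 19, 7, 33, 35, 27, 34, 3, 6, 32, 39, 28.

33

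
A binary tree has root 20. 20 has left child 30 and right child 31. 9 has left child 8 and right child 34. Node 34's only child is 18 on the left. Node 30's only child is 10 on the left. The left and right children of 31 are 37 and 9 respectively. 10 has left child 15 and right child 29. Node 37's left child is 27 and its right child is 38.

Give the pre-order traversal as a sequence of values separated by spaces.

20 30 10 15 29 31 37 27 38 9 8 34 18

Pre-order visits the node, then its left subtree, then its right subtree.
Visit 20.
At 20: go left to 30.
  Visit 30.
  At 30: go left to 10.
    Visit 10.
    At 10: go left to 15.
      15 is a leaf — visit 15.
    At 10: go right to 29.
      29 is a leaf — visit 29.
  At 30: no right child.
At 20: go right to 31.
  Visit 31.
  At 31: go left to 37.
    Visit 37.
    At 37: go left to 27.
      27 is a leaf — visit 27.
    At 37: go right to 38.
      38 is a leaf — visit 38.
  At 31: go right to 9.
    Visit 9.
    At 9: go left to 8.
      8 is a leaf — visit 8.
    At 9: go right to 34.
      Visit 34.
      At 34: go left to 18.
        18 is a leaf — visit 18.
      At 34: no right child.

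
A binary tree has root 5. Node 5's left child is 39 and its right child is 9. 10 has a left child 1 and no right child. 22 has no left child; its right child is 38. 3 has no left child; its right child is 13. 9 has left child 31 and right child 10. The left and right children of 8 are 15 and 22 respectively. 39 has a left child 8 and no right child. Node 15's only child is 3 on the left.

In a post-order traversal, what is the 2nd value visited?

Post-order visits the left subtree, then the right subtree, then the node.
At 5: go left to 39.
  At 39: go left to 8.
    At 8: go left to 15.
      At 15: go left to 3.
        At 3: no left child.
        At 3: go right to 13.
          13 is a leaf — visit 13.
        Visit 3.
      At 15: no right child.
      Visit 15.
    At 8: go right to 22.
      At 22: no left child.
      At 22: go right to 38.
        38 is a leaf — visit 38.
      Visit 22.
    Visit 8.
  At 39: no right child.
  Visit 39.
At 5: go right to 9.
  At 9: go left to 31.
    31 is a leaf — visit 31.
  At 9: go right to 10.
    At 10: go left to 1.
      1 is a leaf — visit 1.
    At 10: no right child.
    Visit 10.
  Visit 9.
Visit 5.
Full post-order sequence: 13, 3, 15, 38, 22, 8, 39, 31, 1, 10, 9, 5.

3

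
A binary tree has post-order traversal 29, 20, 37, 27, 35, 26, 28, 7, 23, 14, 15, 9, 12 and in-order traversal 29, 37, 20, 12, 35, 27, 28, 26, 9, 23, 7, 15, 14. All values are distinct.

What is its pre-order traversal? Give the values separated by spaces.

12 37 29 20 9 28 35 27 26 15 23 7 14

The last element of post-order is the root; it splits in-order into left and right subtrees.
Root 12: left subtree has 3 nodes {29, 37, 20}, right has 9 {35, 27, 28, 26, 9, 23, 7, 15, 14}.
  Root 37: left subtree has 1 node {29}, right has 1 {20}.
  Root 9: left subtree has 4 nodes {35, 27, 28, 26}, right has 4 {23, 7, 15, 14}.
    Root 28: left subtree has 2 nodes {35, 27}, right has 1 {26}.
      Root 35: left subtree has 0 nodes { }, right has 1 {27}.
    Root 15: left subtree has 2 nodes {23, 7}, right has 1 {14}.
      Root 23: left subtree has 0 nodes { }, right has 1 {7}.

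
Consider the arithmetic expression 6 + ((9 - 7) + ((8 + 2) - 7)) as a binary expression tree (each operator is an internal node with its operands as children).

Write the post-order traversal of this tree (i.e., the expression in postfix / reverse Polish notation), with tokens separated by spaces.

Post-order on an expression tree gives postfix notation: for each operator, emit left operand, right operand, then the operator.

6 9 7 - 8 2 + 7 - + +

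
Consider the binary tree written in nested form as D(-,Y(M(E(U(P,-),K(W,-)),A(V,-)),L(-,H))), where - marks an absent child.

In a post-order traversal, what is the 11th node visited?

Post-order visits the left subtree, then the right subtree, then the node.
At D: no left child.
At D: go right to Y.
  At Y: go left to M.
    At M: go left to E.
      At E: go left to U.
        At U: go left to P.
          P is a leaf — visit P.
        At U: no right child.
        Visit U.
      At E: go right to K.
        At K: go left to W.
          W is a leaf — visit W.
        At K: no right child.
        Visit K.
      Visit E.
    At M: go right to A.
      At A: go left to V.
        V is a leaf — visit V.
      At A: no right child.
      Visit A.
    Visit M.
  At Y: go right to L.
    At L: no left child.
    At L: go right to H.
      H is a leaf — visit H.
    Visit L.
  Visit Y.
Visit D.
Full post-order sequence: P, U, W, K, E, V, A, M, H, L, Y, D.

Y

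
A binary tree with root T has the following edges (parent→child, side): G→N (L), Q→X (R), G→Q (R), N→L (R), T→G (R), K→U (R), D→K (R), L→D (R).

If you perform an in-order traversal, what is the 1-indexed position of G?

7

In-order visits the left subtree, then the node, then the right subtree.
At T: no left child.
Visit T.
At T: go right to G.
  At G: go left to N.
    At N: no left child.
    Visit N.
    At N: go right to L.
      At L: no left child.
      Visit L.
      At L: go right to D.
        At D: no left child.
        Visit D.
        At D: go right to K.
          At K: no left child.
          Visit K.
          At K: go right to U.
            U is a leaf — visit U.
  Visit G.
  At G: go right to Q.
    At Q: no left child.
    Visit Q.
    At Q: go right to X.
      X is a leaf — visit X.
Full in-order sequence: T, N, L, D, K, U, G, Q, X.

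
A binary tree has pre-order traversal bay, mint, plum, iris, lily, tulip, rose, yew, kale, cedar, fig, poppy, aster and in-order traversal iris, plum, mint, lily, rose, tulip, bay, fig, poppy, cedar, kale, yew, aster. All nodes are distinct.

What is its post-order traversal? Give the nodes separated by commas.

iris, plum, rose, tulip, lily, mint, poppy, fig, cedar, kale, aster, yew, bay

The first element of pre-order is the root; it splits in-order into left and right subtrees.
Root bay: left subtree has 6 nodes {iris, plum, mint, lily, rose, tulip}, right has 6 {fig, poppy, cedar, kale, yew, aster}.
  Root mint: left subtree has 2 nodes {iris, plum}, right has 3 {lily, rose, tulip}.
    Root plum: left subtree has 1 node {iris}, right has 0 { }.
    Root lily: left subtree has 0 nodes { }, right has 2 {rose, tulip}.
      Root tulip: left subtree has 1 node {rose}, right has 0 { }.
  Root yew: left subtree has 4 nodes {fig, poppy, cedar, kale}, right has 1 {aster}.
    Root kale: left subtree has 3 nodes {fig, poppy, cedar}, right has 0 { }.
      Root cedar: left subtree has 2 nodes {fig, poppy}, right has 0 { }.
        Root fig: left subtree has 0 nodes { }, right has 1 {poppy}.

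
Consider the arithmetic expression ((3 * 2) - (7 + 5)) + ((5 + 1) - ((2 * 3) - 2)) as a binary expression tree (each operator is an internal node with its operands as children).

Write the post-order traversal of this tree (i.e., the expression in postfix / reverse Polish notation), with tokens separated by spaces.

Post-order on an expression tree gives postfix notation: for each operator, emit left operand, right operand, then the operator.

3 2 * 7 5 + - 5 1 + 2 3 * 2 - - +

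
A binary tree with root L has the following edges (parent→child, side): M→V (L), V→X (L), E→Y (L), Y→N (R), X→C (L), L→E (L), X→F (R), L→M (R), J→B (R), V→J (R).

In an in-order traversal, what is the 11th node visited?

M

In-order visits the left subtree, then the node, then the right subtree.
At L: go left to E.
  At E: go left to Y.
    At Y: no left child.
    Visit Y.
    At Y: go right to N.
      N is a leaf — visit N.
  Visit E.
  At E: no right child.
Visit L.
At L: go right to M.
  At M: go left to V.
    At V: go left to X.
      At X: go left to C.
        C is a leaf — visit C.
      Visit X.
      At X: go right to F.
        F is a leaf — visit F.
    Visit V.
    At V: go right to J.
      At J: no left child.
      Visit J.
      At J: go right to B.
        B is a leaf — visit B.
  Visit M.
  At M: no right child.
Full in-order sequence: Y, N, E, L, C, X, F, V, J, B, M.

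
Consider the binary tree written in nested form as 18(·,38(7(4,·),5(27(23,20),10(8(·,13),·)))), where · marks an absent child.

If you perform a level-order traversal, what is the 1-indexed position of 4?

5

Level-order visits nodes level by level from the root, left to right within each level.
Level 0: 18
Level 1: 38
Level 2: 7, 5
Level 3: 4, 27, 10
Level 4: 23, 20, 8
Level 5: 13
Full level-order sequence: 18, 38, 7, 5, 4, 27, 10, 23, 20, 8, 13.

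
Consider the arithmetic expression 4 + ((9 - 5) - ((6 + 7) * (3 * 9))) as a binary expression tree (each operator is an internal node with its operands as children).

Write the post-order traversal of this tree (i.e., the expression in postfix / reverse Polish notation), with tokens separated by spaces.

Post-order on an expression tree gives postfix notation: for each operator, emit left operand, right operand, then the operator.

4 9 5 - 6 7 + 3 9 * * - +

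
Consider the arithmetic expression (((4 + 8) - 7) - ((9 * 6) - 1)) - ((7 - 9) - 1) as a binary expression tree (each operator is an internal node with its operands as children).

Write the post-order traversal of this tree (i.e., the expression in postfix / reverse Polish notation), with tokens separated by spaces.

4 8 + 7 - 9 6 * 1 - - 7 9 - 1 - -

Post-order on an expression tree gives postfix notation: for each operator, emit left operand, right operand, then the operator.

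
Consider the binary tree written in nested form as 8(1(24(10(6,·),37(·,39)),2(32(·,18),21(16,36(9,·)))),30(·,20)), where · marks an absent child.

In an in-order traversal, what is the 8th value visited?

18

In-order visits the left subtree, then the node, then the right subtree.
At 8: go left to 1.
  At 1: go left to 24.
    At 24: go left to 10.
      At 10: go left to 6.
        6 is a leaf — visit 6.
      Visit 10.
      At 10: no right child.
    Visit 24.
    At 24: go right to 37.
      At 37: no left child.
      Visit 37.
      At 37: go right to 39.
        39 is a leaf — visit 39.
  Visit 1.
  At 1: go right to 2.
    At 2: go left to 32.
      At 32: no left child.
      Visit 32.
      At 32: go right to 18.
        18 is a leaf — visit 18.
    Visit 2.
    At 2: go right to 21.
      At 21: go left to 16.
        16 is a leaf — visit 16.
      Visit 21.
      At 21: go right to 36.
        At 36: go left to 9.
          9 is a leaf — visit 9.
        Visit 36.
        At 36: no right child.
Visit 8.
At 8: go right to 30.
  At 30: no left child.
  Visit 30.
  At 30: go right to 20.
    20 is a leaf — visit 20.
Full in-order sequence: 6, 10, 24, 37, 39, 1, 32, 18, 2, 16, 21, 9, 36, 8, 30, 20.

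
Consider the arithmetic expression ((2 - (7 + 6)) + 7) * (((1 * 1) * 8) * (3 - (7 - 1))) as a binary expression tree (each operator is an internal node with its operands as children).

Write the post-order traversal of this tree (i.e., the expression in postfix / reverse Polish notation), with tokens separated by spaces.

Post-order on an expression tree gives postfix notation: for each operator, emit left operand, right operand, then the operator.

2 7 6 + - 7 + 1 1 * 8 * 3 7 1 - - * *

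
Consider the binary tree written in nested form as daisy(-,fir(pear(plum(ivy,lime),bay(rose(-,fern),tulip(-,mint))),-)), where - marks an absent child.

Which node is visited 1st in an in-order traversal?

In-order visits the left subtree, then the node, then the right subtree.
At daisy: no left child.
Visit daisy.
At daisy: go right to fir.
  At fir: go left to pear.
    At pear: go left to plum.
      At plum: go left to ivy.
        ivy is a leaf — visit ivy.
      Visit plum.
      At plum: go right to lime.
        lime is a leaf — visit lime.
    Visit pear.
    At pear: go right to bay.
      At bay: go left to rose.
        At rose: no left child.
        Visit rose.
        At rose: go right to fern.
          fern is a leaf — visit fern.
      Visit bay.
      At bay: go right to tulip.
        At tulip: no left child.
        Visit tulip.
        At tulip: go right to mint.
          mint is a leaf — visit mint.
  Visit fir.
  At fir: no right child.
Full in-order sequence: daisy, ivy, plum, lime, pear, rose, fern, bay, tulip, mint, fir.

daisy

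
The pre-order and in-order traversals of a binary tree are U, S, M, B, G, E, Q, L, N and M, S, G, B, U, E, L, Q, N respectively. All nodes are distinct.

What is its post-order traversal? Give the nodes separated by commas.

M, G, B, S, L, N, Q, E, U

The first element of pre-order is the root; it splits in-order into left and right subtrees.
Root U: left subtree has 4 nodes {M, S, G, B}, right has 4 {E, L, Q, N}.
  Root S: left subtree has 1 node {M}, right has 2 {G, B}.
    Root B: left subtree has 1 node {G}, right has 0 { }.
  Root E: left subtree has 0 nodes { }, right has 3 {L, Q, N}.
    Root Q: left subtree has 1 node {L}, right has 1 {N}.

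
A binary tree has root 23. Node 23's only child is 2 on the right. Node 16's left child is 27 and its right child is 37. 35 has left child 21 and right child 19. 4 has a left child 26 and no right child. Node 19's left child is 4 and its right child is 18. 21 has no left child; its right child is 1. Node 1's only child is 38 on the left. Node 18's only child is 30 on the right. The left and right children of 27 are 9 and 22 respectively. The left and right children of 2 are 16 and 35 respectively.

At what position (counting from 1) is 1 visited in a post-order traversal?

7

Post-order visits the left subtree, then the right subtree, then the node.
At 23: no left child.
At 23: go right to 2.
  At 2: go left to 16.
    At 16: go left to 27.
      At 27: go left to 9.
        9 is a leaf — visit 9.
      At 27: go right to 22.
        22 is a leaf — visit 22.
      Visit 27.
    At 16: go right to 37.
      37 is a leaf — visit 37.
    Visit 16.
  At 2: go right to 35.
    At 35: go left to 21.
      At 21: no left child.
      At 21: go right to 1.
        At 1: go left to 38.
          38 is a leaf — visit 38.
        At 1: no right child.
        Visit 1.
      Visit 21.
    At 35: go right to 19.
      At 19: go left to 4.
        At 4: go left to 26.
          26 is a leaf — visit 26.
        At 4: no right child.
        Visit 4.
      At 19: go right to 18.
        At 18: no left child.
        At 18: go right to 30.
          30 is a leaf — visit 30.
        Visit 18.
      Visit 19.
    Visit 35.
  Visit 2.
Visit 23.
Full post-order sequence: 9, 22, 27, 37, 16, 38, 1, 21, 26, 4, 30, 18, 19, 35, 2, 23.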